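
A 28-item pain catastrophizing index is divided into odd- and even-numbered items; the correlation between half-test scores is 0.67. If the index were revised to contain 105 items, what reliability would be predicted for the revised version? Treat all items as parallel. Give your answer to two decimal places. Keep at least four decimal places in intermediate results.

0.94

Spearman-Brown correction (n = 2): r_full = 2·0.67/(1 + 0.67) = 0.8024
Length factor from 28 to 105 items: n = 105/28 = 3.7500
r_new = n·r_full / (1 + (n − 1)·r_full) = 3.0090 / 3.2066 ≈ 0.9384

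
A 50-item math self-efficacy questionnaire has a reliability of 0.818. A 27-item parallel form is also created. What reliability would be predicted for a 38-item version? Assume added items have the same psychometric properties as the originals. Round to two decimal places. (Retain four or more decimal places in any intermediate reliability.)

Only the ratio of lengths matters: n = 38/50 = 0.7600
r_{38} = n·r / (1 + (n − 1)·r) = 0.6217 / 0.8037 ≈ 0.7735

0.77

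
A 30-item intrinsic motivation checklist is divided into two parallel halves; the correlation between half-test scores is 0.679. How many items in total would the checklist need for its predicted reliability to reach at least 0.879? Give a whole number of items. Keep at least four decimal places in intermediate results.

r_full = 2(0.679)/(1 + 0.679) = 0.8088
n = r_tgt(1 − r_full) / [r_full(1 − r_tgt)] = 0.879 × 0.1912 / (0.8088 × 0.121) ≈ 1.7173
Items = 1.7173 × 30 ≈ 51.52 → 52

52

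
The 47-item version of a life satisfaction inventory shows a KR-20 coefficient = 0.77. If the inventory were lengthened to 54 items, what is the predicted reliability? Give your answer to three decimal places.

0.794

The new length is 54/47 = 1.1489 times the old.
r_new = 1.1489·0.77 / [1 + (1.1489 − 1)·0.77]
r_new = 0.8847 / 1.1147 ≈ 0.7937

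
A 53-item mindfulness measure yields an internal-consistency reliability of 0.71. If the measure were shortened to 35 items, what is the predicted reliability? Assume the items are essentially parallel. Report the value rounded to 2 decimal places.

0.62

The new length is 35/53 = 0.6604 times the old.
r_new = (0.6604 × 0.71) / (1 + (0.6604 − 1) × 0.71)
r_new = 0.4689 / 0.7589 ≈ 0.6179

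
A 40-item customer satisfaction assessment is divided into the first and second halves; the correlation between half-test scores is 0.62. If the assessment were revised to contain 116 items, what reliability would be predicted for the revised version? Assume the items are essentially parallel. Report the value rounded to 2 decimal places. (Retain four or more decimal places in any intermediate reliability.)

0.90

First correct the split-half correlation to full-test reliability: r_full = 2 × 0.62 / (1 + 0.62) ≈ 0.7654
Length factor from 40 to 116 items: n = 116/40 = 2.9000
r_new = n·r_full / (1 + (n − 1)·r_full) = 2.2197 / 2.4543 ≈ 0.9044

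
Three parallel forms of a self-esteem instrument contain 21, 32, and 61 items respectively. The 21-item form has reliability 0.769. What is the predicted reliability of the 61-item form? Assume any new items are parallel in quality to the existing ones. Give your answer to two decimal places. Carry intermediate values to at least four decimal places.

The 32-item form is not needed; work directly from the 21-item form with n = 61/21 = 2.9048.
r_{61} = n·r / (1 + (n − 1)·r) = 2.2338 / 2.4648 ≈ 0.9063

0.91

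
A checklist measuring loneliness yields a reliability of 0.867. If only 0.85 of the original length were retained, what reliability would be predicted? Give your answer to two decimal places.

Apply the Spearman-Brown prophecy formula, r' = nr / [1 + (n − 1)r]:
r_new = 0.85·0.867 / [1 + (0.85 − 1)·0.867]
     = 0.7369 / 0.8700 = 0.8470

0.85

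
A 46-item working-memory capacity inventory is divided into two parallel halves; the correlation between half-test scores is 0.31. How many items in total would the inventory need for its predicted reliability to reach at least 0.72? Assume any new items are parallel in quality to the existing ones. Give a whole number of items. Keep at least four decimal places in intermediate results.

r_full = 2(0.31)/(1 + 0.31) = 0.4733
Solve Spearman-Brown for n: n = 0.72(1 − 0.4733) / [0.4733(1 − 0.72)] = 2.8615
Items = 2.8615 × 46 ≈ 131.63 → 132

132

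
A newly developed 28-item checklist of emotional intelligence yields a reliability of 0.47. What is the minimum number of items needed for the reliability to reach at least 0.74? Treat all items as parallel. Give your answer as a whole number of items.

90

n = 0.74 × (1 − 0.47) / [ 0.47 × (1 − 0.74) ]
n = 0.3922 / 0.1222 ≈ 3.2095
3.2095 × 28 = 89.87 → 90 items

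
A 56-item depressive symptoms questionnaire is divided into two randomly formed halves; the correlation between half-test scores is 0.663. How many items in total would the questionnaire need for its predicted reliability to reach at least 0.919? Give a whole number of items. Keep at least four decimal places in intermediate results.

Corrected full-test reliability: r_full = 2 × 0.663 / (1 + 0.663) ≈ 0.7974
n = r_tgt(1 − r_full) / [r_full(1 − r_tgt)] = 0.919 × 0.2026 / (0.7974 × 0.081) ≈ 2.8827
Required items = 2.8827 × 56 = 161.43, so 162 items.

162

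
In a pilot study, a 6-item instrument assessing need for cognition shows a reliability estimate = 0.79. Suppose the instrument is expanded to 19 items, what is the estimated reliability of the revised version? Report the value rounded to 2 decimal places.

n = 19/6 = 3.1667
Spearman-Brown: r_new = n·r / (1 + (n − 1)·r)
r_new = 3.1667·0.79 / [1 + (3.1667 − 1)·0.79]
r_new = 2.5017 / 2.7117 ≈ 0.9226

0.92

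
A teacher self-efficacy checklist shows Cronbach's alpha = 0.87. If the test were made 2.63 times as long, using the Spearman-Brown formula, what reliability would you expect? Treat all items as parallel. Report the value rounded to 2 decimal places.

0.95

r_new = 2.63·0.87 / [1 + (2.63 − 1)·0.87]
     = 2.2881 / 2.4181 = 0.9462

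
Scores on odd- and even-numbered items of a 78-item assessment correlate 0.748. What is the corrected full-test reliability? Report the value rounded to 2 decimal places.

The full test is twice the length of either half (n = 2).
r_full = 2(0.748) / (1 + 0.748)
       = 1.4960 / 1.7480 = 0.8558

0.86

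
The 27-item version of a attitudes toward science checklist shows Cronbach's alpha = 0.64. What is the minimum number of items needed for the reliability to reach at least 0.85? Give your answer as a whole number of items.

n = [0.85 × 0.36] / [0.64 × 0.15]
n = 0.3060 / 0.0960 ≈ 3.1875
So the test needs 3.1875 × 27 ≈ 86.06 items; rounding up, 87.

87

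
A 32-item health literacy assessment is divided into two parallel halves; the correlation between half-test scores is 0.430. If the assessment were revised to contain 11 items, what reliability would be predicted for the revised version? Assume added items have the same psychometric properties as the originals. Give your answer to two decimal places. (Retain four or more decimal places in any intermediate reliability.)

0.34

First correct the split-half correlation to full-test reliability: r_full = 2 × 0.430 / (1 + 0.430) ≈ 0.6014
Then adjust to 11 items: n = 11/32 = 0.3438
r_new = n·r_full / (1 + (n − 1)·r_full) = 0.2068 / 0.6054 ≈ 0.3416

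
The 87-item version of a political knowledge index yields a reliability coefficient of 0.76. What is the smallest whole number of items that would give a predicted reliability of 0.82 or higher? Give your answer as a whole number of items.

126

Rearranging the Spearman-Brown formula for n,
n = r*(1 − r) / [ r (1 − r*) ]
n = 0.82(1 − 0.76) / [0.76(1 − 0.82)]
  = 0.1968 / 0.1368 = 1.4386
So the test needs 1.4386 × 87 ≈ 125.16 items; rounding up, 126.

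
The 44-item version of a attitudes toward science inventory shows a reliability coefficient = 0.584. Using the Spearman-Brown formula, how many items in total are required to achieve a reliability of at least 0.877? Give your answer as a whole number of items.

Invert Spearman-Brown to solve for n:
n = r_target (1 − r_old) / [ r_old (1 − r_target) ]
n = [0.877 × 0.416] / [0.584 × 0.123]
n = 0.364832 / 0.071832 ≈ 5.0790
5.0790 × 44 = 223.48 → 224 items

224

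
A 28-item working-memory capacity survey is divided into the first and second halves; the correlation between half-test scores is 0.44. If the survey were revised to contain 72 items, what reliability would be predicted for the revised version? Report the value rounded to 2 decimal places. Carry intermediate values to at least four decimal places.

0.80

Full-test reliability from the split-half r: r_full = 2(0.44)/(1 + 0.44) = 0.6111
Length factor from 28 to 72 items: n = 72/28 = 2.5714
r_new = n·r_full / (1 + (n − 1)·r_full) = 1.5714 / 1.9603 ≈ 0.8016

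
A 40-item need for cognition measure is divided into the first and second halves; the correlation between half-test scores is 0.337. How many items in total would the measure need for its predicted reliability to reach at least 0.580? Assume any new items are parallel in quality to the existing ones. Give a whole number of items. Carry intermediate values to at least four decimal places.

55

r_full = 2(0.337)/(1 + 0.337) = 0.5041
n = r_tgt(1 − r_full) / [r_full(1 − r_tgt)] = 0.580 × 0.4959 / (0.5041 × 0.420) ≈ 1.3585
Items = 1.3585 × 40 ≈ 54.34 → 55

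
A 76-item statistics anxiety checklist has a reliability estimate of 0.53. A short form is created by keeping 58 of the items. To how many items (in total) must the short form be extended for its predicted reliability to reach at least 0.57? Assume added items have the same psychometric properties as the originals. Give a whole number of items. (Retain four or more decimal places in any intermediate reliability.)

90

First, r for the 58-item form: n = 58/76 = 0.7632, so r_58 = 0.7632·0.53/(1 + (0.7632 − 1)·0.53) = 0.4625
Length factor from the short form to reach 0.57: n' = 0.57(1 − 0.4625) / [0.4625(1 − 0.57)] ≈ 1.5405
Total items = 1.5405 × 58 = 89.35, rounded up to 90.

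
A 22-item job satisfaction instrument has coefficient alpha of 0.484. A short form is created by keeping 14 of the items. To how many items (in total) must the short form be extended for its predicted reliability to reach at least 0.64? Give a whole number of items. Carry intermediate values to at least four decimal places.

First, r for the 14-item form: n = 14/22 = 0.6364, so r_14 = 0.6364·0.484/(1 + (0.6364 − 1)·0.484) = 0.3738
Length factor from the short form to reach 0.64: n' = 0.64(1 − 0.3738) / [0.3738(1 − 0.64)] ≈ 2.9782
Items = 2.9782 × 14 ≈ 41.69 → 42

42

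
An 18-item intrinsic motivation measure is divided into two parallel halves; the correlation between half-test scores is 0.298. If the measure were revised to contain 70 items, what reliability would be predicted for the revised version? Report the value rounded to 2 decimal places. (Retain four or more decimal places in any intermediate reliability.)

First correct the split-half correlation to full-test reliability: r_full = 2 × 0.298 / (1 + 0.298) ≈ 0.4592
Length factor from 18 to 70 items: n = 70/18 = 3.8889
r_new = n·r_full / (1 + (n − 1)·r_full) = 1.7858 / 2.3266 ≈ 0.7676

0.77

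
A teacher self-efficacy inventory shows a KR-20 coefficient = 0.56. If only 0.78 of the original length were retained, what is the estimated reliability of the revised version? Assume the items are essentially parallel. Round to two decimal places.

0.50

r_new = (0.78 × 0.56) / (1 + (0.78 − 1) × 0.56)
r_new = 0.4368 / 0.8768 ≈ 0.4982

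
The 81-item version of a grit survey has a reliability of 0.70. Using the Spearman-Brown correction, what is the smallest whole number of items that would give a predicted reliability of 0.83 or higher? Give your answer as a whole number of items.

n = 0.83 × (1 − 0.70) / [ 0.70 × (1 − 0.83) ]
  = 0.2490 / 0.1190 = 2.0924
So the test needs 2.0924 × 81 ≈ 169.48 items; rounding up, 170.

170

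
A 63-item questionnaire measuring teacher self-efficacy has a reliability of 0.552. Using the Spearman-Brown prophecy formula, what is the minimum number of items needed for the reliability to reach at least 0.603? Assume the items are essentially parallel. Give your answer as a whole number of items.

78

n = [0.603 × 0.448] / [0.552 × 0.397]
  = 0.270144 / 0.219144 = 1.2327
1.2327 × 63 = 77.66 → 78 items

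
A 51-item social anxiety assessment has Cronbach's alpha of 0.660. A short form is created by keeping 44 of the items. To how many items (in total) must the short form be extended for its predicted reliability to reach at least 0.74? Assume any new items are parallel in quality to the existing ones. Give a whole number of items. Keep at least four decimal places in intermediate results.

Short-form reliability: n = 44/51 = 0.8627; r_44 = n·r/(1+(n−1)r) ≈ 0.6261
Length factor from the short form to reach 0.74: n' = 0.74(1 − 0.6261) / [0.6261(1 − 0.74)] ≈ 1.6997
Total items = 1.6997 × 44 = 74.79, rounded up to 75.

75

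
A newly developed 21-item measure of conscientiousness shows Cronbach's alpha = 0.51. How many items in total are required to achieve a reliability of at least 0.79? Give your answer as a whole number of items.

76

Invert Spearman-Brown to solve for n:
n = r_target (1 − r_old) / [ r_old (1 − r_target) ]
n = 0.79 × (1 − 0.51) / [ 0.51 × (1 − 0.79) ]
  = 0.3871 / 0.1071 = 3.6144
Items needed = n × 21 = 3.6144 × 21 ≈ 75.90 → round up to 76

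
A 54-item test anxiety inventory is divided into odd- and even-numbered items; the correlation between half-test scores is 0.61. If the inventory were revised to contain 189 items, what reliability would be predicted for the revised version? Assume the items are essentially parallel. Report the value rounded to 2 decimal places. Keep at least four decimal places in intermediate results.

Full-test reliability from the split-half r: r_full = 2(0.61)/(1 + 0.61) = 0.7578
Length factor from 54 to 189 items: n = 189/54 = 3.5000
r_new = n·r_full / (1 + (n − 1)·r_full) = 2.6523 / 2.8945 ≈ 0.9163

0.92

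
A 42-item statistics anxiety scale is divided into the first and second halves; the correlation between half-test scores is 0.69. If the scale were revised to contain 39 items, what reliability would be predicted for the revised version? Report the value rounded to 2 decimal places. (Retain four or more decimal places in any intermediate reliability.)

0.81

Full-test reliability from the split-half r: r_full = 2(0.69)/(1 + 0.69) = 0.8166
Length factor from 42 to 39 items: n = 39/42 = 0.9286
r_new = n·r_full / (1 + (n − 1)·r_full) = 0.7583 / 0.9417 ≈ 0.8052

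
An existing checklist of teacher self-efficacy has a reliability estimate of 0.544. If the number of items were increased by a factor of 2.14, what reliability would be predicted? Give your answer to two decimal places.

0.72

r_new = 2.14·0.544 / [1 + (2.14 − 1)·0.544]
r_new = 1.1642 / 1.6202 ≈ 0.7186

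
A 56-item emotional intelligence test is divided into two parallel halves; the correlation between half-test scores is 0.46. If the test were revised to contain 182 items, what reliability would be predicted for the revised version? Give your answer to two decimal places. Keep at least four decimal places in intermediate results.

First correct the split-half correlation to full-test reliability: r_full = 2 × 0.46 / (1 + 0.46) ≈ 0.6301
Then adjust to 182 items: n = 182/56 = 3.2500
r_new = n·r_full / (1 + (n − 1)·r_full) = 2.0478 / 2.4177 ≈ 0.8470

0.85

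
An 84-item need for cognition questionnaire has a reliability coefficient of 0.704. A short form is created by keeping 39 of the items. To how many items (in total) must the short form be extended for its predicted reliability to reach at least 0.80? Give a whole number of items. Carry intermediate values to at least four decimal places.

142

First, r for the 39-item form: n = 39/84 = 0.4643, so r_39 = 0.4643·0.704/(1 + (0.4643 − 1)·0.704) = 0.5248
Length factor from the short form to reach 0.80: n' = 0.80(1 − 0.5248) / [0.5248(1 − 0.80)] ≈ 3.6220
Items = 3.6220 × 39 ≈ 141.26 → 142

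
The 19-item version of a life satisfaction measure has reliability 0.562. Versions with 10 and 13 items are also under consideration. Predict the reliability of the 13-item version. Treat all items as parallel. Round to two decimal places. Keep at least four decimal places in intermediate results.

Only the ratio of lengths matters: n = 13/19 = 0.6842
r_{13} = n·r / (1 + (n − 1)·r) = 0.3845 / 0.8225 ≈ 0.4675

0.47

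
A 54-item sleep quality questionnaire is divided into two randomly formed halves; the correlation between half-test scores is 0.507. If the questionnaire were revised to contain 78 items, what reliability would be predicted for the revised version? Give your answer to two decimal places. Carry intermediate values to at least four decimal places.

0.75

Spearman-Brown correction (n = 2): r_full = 2·0.507/(1 + 0.507) = 0.6729
Length factor from 54 to 78 items: n = 78/54 = 1.4444
r_new = n·r_full / (1 + (n − 1)·r_full) = 0.9719 / 1.2990 ≈ 0.7482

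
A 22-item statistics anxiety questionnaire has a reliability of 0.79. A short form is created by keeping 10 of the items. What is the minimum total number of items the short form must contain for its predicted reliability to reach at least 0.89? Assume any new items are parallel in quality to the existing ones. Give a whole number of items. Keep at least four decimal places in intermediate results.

48

Short-form reliability: n = 10/22 = 0.4545; r_10 = n·r/(1+(n−1)r) ≈ 0.6310
Length factor from the short form to reach 0.89: n' = 0.89(1 − 0.6310) / [0.6310(1 − 0.89)] ≈ 4.7315
Total items = 4.7315 × 10 = 47.31, rounded up to 48.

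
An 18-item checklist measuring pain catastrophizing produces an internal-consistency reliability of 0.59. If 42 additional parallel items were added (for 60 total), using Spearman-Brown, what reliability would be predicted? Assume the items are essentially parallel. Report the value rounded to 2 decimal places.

n = 60/18 = 3.3333
By Spearman-Brown, r_new = n r / (1 + (n − 1) r).
r_new = (3.3333 × 0.59) / (1 + (3.3333 − 1) × 0.59)
r_new = 1.9666 / 2.3766 ≈ 0.8275

0.83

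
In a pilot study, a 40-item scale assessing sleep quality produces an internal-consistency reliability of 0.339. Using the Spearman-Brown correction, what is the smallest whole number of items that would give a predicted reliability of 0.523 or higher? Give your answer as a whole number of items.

Invert Spearman-Brown to solve for n:
n = r_target (1 − r_old) / [ r_old (1 − r_target) ]
n = [0.523 × 0.661] / [0.339 × 0.477]
  = 0.345703 / 0.161703 = 2.1379
2.1379 × 40 = 85.52 → 86 items

86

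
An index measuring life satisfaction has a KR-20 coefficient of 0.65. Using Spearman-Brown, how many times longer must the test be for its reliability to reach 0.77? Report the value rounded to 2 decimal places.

1.80

Spearman-Brown solved for the length factor n:
n = r*(1 − r) / [ r (1 − r*) ]
n = 0.77 × (1 − 0.65) / [ 0.65 × (1 − 0.77) ]
  = 0.2695 / 0.1495 = 1.8027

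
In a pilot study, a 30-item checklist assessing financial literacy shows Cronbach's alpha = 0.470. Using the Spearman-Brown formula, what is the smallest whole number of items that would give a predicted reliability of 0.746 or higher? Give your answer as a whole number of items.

100

n = 0.746(1 − 0.470) / [0.470(1 − 0.746)]
n = 0.395380 / 0.119380 ≈ 3.3119
3.3119 × 30 = 99.36 → 100 items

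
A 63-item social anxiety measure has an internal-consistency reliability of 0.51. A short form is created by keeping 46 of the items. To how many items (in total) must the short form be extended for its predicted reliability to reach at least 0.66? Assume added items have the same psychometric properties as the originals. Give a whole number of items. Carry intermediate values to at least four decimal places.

First, r for the 46-item form: n = 46/63 = 0.7302, so r_46 = 0.7302·0.51/(1 + (0.7302 − 1)·0.51) = 0.4318
Then solve for n' with r_old = 0.4318, r_target = 0.66: n' = 0.66(1 − 0.4318)/[0.4318(1 − 0.66)] = 2.5544
Items = 2.5544 × 46 ≈ 117.50 → 118

118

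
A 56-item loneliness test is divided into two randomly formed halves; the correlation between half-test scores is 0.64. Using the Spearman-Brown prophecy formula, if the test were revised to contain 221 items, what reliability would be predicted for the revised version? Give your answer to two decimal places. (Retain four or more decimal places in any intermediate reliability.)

0.93

First correct the split-half correlation to full-test reliability: r_full = 2 × 0.64 / (1 + 0.64) ≈ 0.7805
Then adjust to 221 items: n = 221/56 = 3.9464
r_new = n·r_full / (1 + (n − 1)·r_full) = 3.0802 / 3.2997 ≈ 0.9335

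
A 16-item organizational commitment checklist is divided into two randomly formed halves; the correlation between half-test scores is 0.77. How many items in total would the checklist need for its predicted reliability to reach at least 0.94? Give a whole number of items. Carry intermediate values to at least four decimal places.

38

Corrected full-test reliability: r_full = 2 × 0.77 / (1 + 0.77) ≈ 0.8701
Solve Spearman-Brown for n: n = 0.94(1 − 0.8701) / [0.8701(1 − 0.94)] = 2.3389
Items = 2.3389 × 16 ≈ 37.42 → 38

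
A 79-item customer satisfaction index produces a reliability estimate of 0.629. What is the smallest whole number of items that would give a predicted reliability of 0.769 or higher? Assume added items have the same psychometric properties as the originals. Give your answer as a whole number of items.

156

n = 0.769(1 − 0.629) / [0.629(1 − 0.769)]
  = 0.285299 / 0.145299 = 1.9635
So the test needs 1.9635 × 79 ≈ 155.12 items; rounding up, 156.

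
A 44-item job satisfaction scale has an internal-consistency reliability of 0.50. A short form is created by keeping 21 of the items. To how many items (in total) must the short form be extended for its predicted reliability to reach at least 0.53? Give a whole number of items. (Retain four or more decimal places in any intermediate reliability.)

First, r for the 21-item form: n = 21/44 = 0.4773, so r_21 = 0.4773·0.50/(1 + (0.4773 − 1)·0.50) = 0.3231
Then solve for n' with r_old = 0.3231, r_target = 0.53: n' = 0.53(1 − 0.3231)/[0.3231(1 − 0.53)] = 2.3625
Total items = 2.3625 × 21 = 49.61, rounded up to 50.

50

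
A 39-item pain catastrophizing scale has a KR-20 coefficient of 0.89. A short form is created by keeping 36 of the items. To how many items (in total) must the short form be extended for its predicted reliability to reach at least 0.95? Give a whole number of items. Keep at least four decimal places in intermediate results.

Short-form reliability: n = 36/39 = 0.9231; r_36 = n·r/(1+(n−1)r) ≈ 0.8819
Then solve for n' with r_old = 0.8819, r_target = 0.95: n' = 0.95(1 − 0.8819)/[0.8819(1 − 0.95)] = 2.5444
Items = 2.5444 × 36 ≈ 91.60 → 92

92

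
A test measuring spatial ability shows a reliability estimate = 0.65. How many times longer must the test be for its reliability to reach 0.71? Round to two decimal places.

n = 0.71(1 − 0.65) / [0.65(1 − 0.71)]
n = 0.2485 / 0.1885 ≈ 1.3183

1.32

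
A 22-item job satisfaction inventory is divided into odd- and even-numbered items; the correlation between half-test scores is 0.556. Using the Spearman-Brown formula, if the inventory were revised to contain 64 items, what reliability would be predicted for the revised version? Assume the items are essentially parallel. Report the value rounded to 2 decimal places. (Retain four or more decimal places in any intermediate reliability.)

Spearman-Brown correction (n = 2): r_full = 2·0.556/(1 + 0.556) = 0.7147
Then adjust to 64 items: n = 64/22 = 2.9091
r_new = n·r_full / (1 + (n − 1)·r_full) = 2.0791 / 2.3644 ≈ 0.8793

0.88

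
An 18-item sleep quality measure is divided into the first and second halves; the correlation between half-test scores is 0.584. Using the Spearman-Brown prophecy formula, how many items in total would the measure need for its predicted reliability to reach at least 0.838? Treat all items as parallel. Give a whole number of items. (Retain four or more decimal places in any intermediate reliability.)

34

Corrected full-test reliability: r_full = 2 × 0.584 / (1 + 0.584) ≈ 0.7374
n = r_tgt(1 − r_full) / [r_full(1 − r_tgt)] = 0.838 × 0.2626 / (0.7374 × 0.162) ≈ 1.8421
Items = 1.8421 × 18 ≈ 33.16 → 34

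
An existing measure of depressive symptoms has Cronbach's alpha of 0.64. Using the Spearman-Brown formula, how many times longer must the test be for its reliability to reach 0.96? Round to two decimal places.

n = 0.96 × (1 − 0.64) / [ 0.64 × (1 − 0.96) ]
n = 0.3456 / 0.0256 ≈ 13.5000

13.50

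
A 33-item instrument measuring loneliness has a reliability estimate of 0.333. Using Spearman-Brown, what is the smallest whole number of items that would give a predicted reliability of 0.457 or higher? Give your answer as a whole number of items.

n = [0.457 × 0.667] / [0.333 × 0.543]
  = 0.304819 / 0.180819 = 1.6858
So the test needs 1.6858 × 33 ≈ 55.63 items; rounding up, 56.

56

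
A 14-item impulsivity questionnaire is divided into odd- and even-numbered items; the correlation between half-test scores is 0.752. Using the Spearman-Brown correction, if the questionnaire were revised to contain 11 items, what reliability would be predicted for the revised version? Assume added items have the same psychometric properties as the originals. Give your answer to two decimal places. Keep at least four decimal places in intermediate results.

First correct the split-half correlation to full-test reliability: r_full = 2 × 0.752 / (1 + 0.752) ≈ 0.8584
Then adjust to 11 items: n = 11/14 = 0.7857
r_new = n·r_full / (1 + (n − 1)·r_full) = 0.6744 / 0.8160 ≈ 0.8265

0.83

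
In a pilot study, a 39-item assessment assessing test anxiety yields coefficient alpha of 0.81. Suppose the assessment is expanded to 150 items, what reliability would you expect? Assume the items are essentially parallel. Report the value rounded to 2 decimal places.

0.94

Length ratio n = 150/39 = 3.8462
By Spearman-Brown, r_new = n r / (1 + (n − 1) r).
r_new = (3.8462 × 0.81) / (1 + (3.8462 − 1) × 0.81)
r_new = 3.1154 / 3.3054 ≈ 0.9425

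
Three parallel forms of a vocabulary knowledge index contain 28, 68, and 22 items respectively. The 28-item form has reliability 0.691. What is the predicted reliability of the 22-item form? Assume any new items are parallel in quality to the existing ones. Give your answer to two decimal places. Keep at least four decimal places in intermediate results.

0.64

The 68-item form is not needed; work directly from the 28-item form with n = 22/28 = 0.7857.
r_{22} = n·r / (1 + (n − 1)·r) = 0.5429 / 0.8519 ≈ 0.6373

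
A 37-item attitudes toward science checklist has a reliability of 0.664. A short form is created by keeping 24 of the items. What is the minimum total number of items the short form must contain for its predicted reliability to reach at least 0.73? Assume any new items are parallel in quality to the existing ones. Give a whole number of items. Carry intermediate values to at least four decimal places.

Short-form reliability: n = 24/37 = 0.6486; r_24 = n·r/(1+(n−1)r) ≈ 0.5617
Then solve for n' with r_old = 0.5617, r_target = 0.73: n' = 0.73(1 − 0.5617)/[0.5617(1 − 0.73)] = 2.1097
Items = 2.1097 × 24 ≈ 50.63 → 51

51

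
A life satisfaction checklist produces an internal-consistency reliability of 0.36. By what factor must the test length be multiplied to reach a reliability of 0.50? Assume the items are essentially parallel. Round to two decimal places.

1.78

Invert Spearman-Brown to solve for n:
n = r*(1 − r) / [ r (1 − r*) ]
n = 0.50(1 − 0.36) / [0.36(1 − 0.50)]
  = 0.3200 / 0.1800 = 1.7778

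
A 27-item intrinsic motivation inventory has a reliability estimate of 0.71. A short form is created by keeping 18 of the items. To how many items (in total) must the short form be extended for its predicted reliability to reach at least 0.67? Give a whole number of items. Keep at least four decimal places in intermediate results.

23

First, r for the 18-item form: n = 18/27 = 0.6667, so r_18 = 0.6667·0.71/(1 + (0.6667 − 1)·0.71) = 0.6201
Length factor from the short form to reach 0.67: n' = 0.67(1 − 0.6201) / [0.6201(1 − 0.67)] ≈ 1.2439
Total items = 1.2439 × 18 = 22.39, rounded up to 23.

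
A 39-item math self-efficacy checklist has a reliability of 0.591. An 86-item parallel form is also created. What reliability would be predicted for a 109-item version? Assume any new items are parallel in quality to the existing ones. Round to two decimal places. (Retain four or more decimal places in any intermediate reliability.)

The 86-item form is not needed; work directly from the 39-item form with n = 109/39 = 2.7949.
r_{109} = n·r / (1 + (n − 1)·r) = 1.6518 / 2.0608 ≈ 0.8015

0.80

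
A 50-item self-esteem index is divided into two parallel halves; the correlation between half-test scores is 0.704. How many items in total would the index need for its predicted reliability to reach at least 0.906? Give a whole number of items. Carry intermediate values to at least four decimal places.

102

Corrected full-test reliability: r_full = 2 × 0.704 / (1 + 0.704) ≈ 0.8263
n = r_tgt(1 − r_full) / [r_full(1 − r_tgt)] = 0.906 × 0.1737 / (0.8263 × 0.094) ≈ 2.0261
Required items = 2.0261 × 50 = 101.31, so 102 items.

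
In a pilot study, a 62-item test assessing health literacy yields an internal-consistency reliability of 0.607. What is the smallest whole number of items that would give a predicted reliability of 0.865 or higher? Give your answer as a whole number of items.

258

Spearman-Brown solved for the length factor n:
n = r_target (1 − r_old) / [ r_old (1 − r_target) ]
n = [0.865 × 0.393] / [0.607 × 0.135]
  = 0.339945 / 0.081945 = 4.1485
So the test needs 4.1485 × 62 ≈ 257.21 items; rounding up, 258.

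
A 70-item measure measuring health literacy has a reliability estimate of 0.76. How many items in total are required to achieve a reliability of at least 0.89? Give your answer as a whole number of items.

179

n = [0.89 × 0.24] / [0.76 × 0.11]
n = 0.2136 / 0.0836 ≈ 2.5550
Items needed = n × 70 = 2.5550 × 70 ≈ 178.85 → round up to 179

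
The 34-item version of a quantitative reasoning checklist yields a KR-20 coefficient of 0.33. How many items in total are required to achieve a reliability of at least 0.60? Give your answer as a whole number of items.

104

n = 0.60 × (1 − 0.33) / [ 0.33 × (1 − 0.60) ]
n = 0.4020 / 0.1320 ≈ 3.0455
3.0455 × 34 = 103.55 → 104 items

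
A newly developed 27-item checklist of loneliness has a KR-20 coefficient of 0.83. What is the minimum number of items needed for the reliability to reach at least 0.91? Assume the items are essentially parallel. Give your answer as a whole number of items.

56

Rearranging the Spearman-Brown formula for n,
n = r_target (1 − r_old) / [ r_old (1 − r_target) ]
n = 0.91(1 − 0.83) / [0.83(1 − 0.91)]
n = 0.1547 / 0.0747 ≈ 2.0710
Items needed = n × 27 = 2.0710 × 27 ≈ 55.92 → round up to 56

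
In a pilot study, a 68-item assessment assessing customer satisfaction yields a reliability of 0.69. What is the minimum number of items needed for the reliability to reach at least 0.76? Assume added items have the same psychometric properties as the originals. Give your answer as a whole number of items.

97

Rearranging the Spearman-Brown formula for n,
n = r_target (1 − r_old) / [ r_old (1 − r_target) ]
n = 0.76 × (1 − 0.69) / [ 0.69 × (1 − 0.76) ]
n = 0.2356 / 0.1656 ≈ 1.4227
Items needed = n × 68 = 1.4227 × 68 ≈ 96.74 → round up to 97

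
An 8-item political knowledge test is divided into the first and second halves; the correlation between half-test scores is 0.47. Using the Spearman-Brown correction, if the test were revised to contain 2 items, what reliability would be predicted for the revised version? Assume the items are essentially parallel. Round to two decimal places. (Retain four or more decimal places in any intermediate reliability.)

Spearman-Brown correction (n = 2): r_full = 2·0.47/(1 + 0.47) = 0.6395
Length factor from 8 to 2 items: n = 2/8 = 0.2500
r_new = n·r_full / (1 + (n − 1)·r_full) = 0.1599 / 0.5204 ≈ 0.3073

0.31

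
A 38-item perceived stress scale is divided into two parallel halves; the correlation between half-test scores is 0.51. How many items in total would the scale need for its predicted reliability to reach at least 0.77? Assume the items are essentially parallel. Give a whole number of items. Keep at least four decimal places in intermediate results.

62

r_full = 2(0.51)/(1 + 0.51) = 0.6755
n = r_tgt(1 − r_full) / [r_full(1 − r_tgt)] = 0.77 × 0.3245 / (0.6755 × 0.23) ≈ 1.6082
Items = 1.6082 × 38 ≈ 61.11 → 62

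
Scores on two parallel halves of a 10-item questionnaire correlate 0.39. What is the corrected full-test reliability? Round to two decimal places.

0.56

Each half is half the length of the full test, so the full test is n = 2 times a half.
r_full = 2(0.39) / (1 + 0.39)
r_full = 0.7800 / 1.3900 ≈ 0.5612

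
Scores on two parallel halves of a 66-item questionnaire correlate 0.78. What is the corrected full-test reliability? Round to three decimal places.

0.876

Each half is half the length of the full test, so the full test is n = 2 times a half.
r_full = 2r_hh / (1 + r_hh) = 2 × 0.78 / (1 + 0.78)
       = 1.5600 / 1.7800 = 0.8764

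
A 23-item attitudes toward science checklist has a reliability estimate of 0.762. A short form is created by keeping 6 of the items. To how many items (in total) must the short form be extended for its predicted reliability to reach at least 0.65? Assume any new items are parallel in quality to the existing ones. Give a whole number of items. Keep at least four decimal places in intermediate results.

14

Short-form reliability: n = 6/23 = 0.2609; r_6 = n·r/(1+(n−1)r) ≈ 0.4551
Length factor from the short form to reach 0.65: n' = 0.65(1 − 0.4551) / [0.4551(1 − 0.65)] ≈ 2.2236
Total items = 2.2236 × 6 = 13.34, rounded up to 14.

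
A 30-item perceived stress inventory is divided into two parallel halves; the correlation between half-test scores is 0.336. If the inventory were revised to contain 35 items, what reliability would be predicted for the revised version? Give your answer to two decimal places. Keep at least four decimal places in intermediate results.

First correct the split-half correlation to full-test reliability: r_full = 2 × 0.336 / (1 + 0.336) ≈ 0.5030
Then adjust to 35 items: n = 35/30 = 1.1667
r_new = n·r_full / (1 + (n − 1)·r_full) = 0.5869 / 1.0839 ≈ 0.5415

0.54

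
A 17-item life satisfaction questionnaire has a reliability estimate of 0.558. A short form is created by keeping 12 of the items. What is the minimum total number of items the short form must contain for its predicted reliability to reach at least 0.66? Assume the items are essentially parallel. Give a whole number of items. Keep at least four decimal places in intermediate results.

27

Short-form reliability: n = 12/17 = 0.7059; r_12 = n·r/(1+(n−1)r) ≈ 0.4712
Length factor from the short form to reach 0.66: n' = 0.66(1 − 0.4712) / [0.4712(1 − 0.66)] ≈ 2.1785
Total items = 2.1785 × 12 = 26.14, rounded up to 27.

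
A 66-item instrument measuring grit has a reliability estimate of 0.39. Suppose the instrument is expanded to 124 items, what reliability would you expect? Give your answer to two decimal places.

Length ratio n = 124/66 = 1.8788
r_new = 1.8788·0.39 / [1 + (1.8788 − 1)·0.39]
r_new = 0.7327 / 1.3427 ≈ 0.5457

0.55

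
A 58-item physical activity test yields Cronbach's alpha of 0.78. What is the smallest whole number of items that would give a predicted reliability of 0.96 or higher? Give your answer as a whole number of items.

Spearman-Brown solved for the length factor n:
n = r*(1 − r) / [ r (1 − r*) ]
n = 0.96(1 − 0.78) / [0.78(1 − 0.96)]
n = 0.2112 / 0.0312 ≈ 6.7692
Items needed = n × 58 = 6.7692 × 58 ≈ 392.61 → round up to 393

393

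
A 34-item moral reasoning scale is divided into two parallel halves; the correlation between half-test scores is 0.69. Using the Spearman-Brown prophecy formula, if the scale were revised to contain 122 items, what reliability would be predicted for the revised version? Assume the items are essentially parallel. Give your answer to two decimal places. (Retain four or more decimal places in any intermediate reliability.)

Spearman-Brown correction (n = 2): r_full = 2·0.69/(1 + 0.69) = 0.8166
Then adjust to 122 items: n = 122/34 = 3.5882
r_new = n·r_full / (1 + (n − 1)·r_full) = 2.9301 / 3.1135 ≈ 0.9411

0.94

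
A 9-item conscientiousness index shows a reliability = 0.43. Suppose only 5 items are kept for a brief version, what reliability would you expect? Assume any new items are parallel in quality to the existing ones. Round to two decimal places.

0.30

n = 5/9 = 0.5556
Spearman-Brown: r_new = n·r / (1 + (n − 1)·r)
r_new = 0.5556·0.43 / [1 + (0.5556 − 1)·0.43]
r_new = 0.2389 / 0.8089 ≈ 0.2953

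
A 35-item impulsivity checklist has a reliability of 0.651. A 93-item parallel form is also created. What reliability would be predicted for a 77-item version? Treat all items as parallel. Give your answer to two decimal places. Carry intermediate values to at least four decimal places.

Only the ratio of lengths matters: n = 77/35 = 2.2000
r_{77} = n·r / (1 + (n − 1)·r) = 1.4322 / 1.7812 ≈ 0.8041

0.80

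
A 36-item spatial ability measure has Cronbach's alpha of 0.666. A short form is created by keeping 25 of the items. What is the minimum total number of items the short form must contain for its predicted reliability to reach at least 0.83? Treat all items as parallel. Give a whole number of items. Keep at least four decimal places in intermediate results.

Short-form reliability: n = 25/36 = 0.6944; r_25 = n·r/(1+(n−1)r) ≈ 0.5806
Length factor from the short form to reach 0.83: n' = 0.83(1 − 0.5806) / [0.5806(1 − 0.83)] ≈ 3.5268
Total items = 3.5268 × 25 = 88.17, rounded up to 89.

89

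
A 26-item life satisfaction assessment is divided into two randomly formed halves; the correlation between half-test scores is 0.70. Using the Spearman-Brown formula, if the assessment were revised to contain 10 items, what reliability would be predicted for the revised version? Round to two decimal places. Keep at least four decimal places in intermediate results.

0.64

Spearman-Brown correction (n = 2): r_full = 2·0.70/(1 + 0.70) = 0.8235
Length factor from 26 to 10 items: n = 10/26 = 0.3846
r_new = n·r_full / (1 + (n − 1)·r_full) = 0.3167 / 0.4932 ≈ 0.6421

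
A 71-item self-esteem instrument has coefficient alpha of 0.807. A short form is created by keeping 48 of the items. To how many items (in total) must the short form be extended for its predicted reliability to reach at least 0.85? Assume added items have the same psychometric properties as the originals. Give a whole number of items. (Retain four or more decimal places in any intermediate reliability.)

First, r for the 48-item form: n = 48/71 = 0.6761, so r_48 = 0.6761·0.807/(1 + (0.6761 − 1)·0.807) = 0.7387
Then solve for n' with r_old = 0.7387, r_target = 0.85: n' = 0.85(1 − 0.7387)/[0.7387(1 − 0.85)] = 2.0045
Items = 2.0045 × 48 ≈ 96.22 → 97

97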